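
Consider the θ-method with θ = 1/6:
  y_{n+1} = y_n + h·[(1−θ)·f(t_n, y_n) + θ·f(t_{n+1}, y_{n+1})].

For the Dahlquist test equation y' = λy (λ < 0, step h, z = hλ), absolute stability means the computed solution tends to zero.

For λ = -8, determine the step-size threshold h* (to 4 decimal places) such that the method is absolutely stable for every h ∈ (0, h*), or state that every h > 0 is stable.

(-3.0000,0); λ=-8 ⇒ h* = (3)/8 = 0.3750.

Test eqn y'=λy, z=hλ:
  y_{n+1} = y_n + z·[5/6·y_n + 1/6·y_{n+1}] ⇒ (1 − 1/6z)y_{n+1} = (1 + 5/6z)y_n
  R(z) = (1 + 5/6z)/(1 − 1/6z).

Find x<0 with |R(x)|<1.
x=-0.4: |R|=0.6250
R=−1: 1+5/6x = −1+1/6x ⇒ -2/3x=2 ⇒ x=2/(-2/3)=-3.0000
Confirm numerically:
  x=-1.782: |R|=0.37394 <1
  x=-1.432: |R|=0.15608 <1
  x=-1.263: |R|=0.04337 <1
  x=-3.555: |R|=1.23234 >1
  x=-3.433: |R|=1.18361 >1
  x=-3.184: |R|=1.08014 >1
Stable set (-3.0000, 0).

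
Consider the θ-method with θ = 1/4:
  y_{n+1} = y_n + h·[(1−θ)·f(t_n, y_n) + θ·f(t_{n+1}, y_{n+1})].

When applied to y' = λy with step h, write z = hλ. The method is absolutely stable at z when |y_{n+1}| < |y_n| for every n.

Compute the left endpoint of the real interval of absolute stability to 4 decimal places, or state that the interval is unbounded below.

left endpoint -4.0000.

With y'=λy (z=hλ):
  y_{n+1} = y_n + z·[3/4·y_n + 1/4·y_{n+1}] ⇒ (1 − 1/4z)y_{n+1} = (1 + 3/4z)y_n
  ⇒ R(z) = (1 + 3/4z)/(1 − 1/4z).

Solve |R(x)|<1 on ℝ⁻.
x=-0.96: |R|=0.2258
R=−1: 1+3/4x = −1+1/4x ⇒ -1/2x=2 ⇒ x=2/(-1/2)=-4.0000
Confirm numerically:
  x=-3.446: |R|=0.85120 <1
  x=-2.698: |R|=0.61123 <1
  x=-2.550: |R|=0.55725 <1
  x=-2.306: |R|=0.46273 <1
  x=-4.494: |R|=1.11632 >1
  x=-4.248: |R|=1.06014 >1
  x=-4.032: |R|=1.00797 >1
Stable set (-4.0000, 0).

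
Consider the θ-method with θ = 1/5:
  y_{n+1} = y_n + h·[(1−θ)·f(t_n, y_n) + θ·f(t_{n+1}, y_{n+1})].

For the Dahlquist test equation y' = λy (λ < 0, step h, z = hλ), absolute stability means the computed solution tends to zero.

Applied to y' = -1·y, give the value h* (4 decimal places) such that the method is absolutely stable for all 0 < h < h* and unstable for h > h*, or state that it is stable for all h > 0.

(-3.3333,0); λ=-1 ⇒ h* = (10/3)/1 = 3.3333.

On y'=λy, z=hλ:
  y_{n+1} = y_n + z·[4/5·y_n + 1/5·y_{n+1}] ⇒ (1 − 1/5z)y_{n+1} = (1 + 4/5z)y_n
  so R(z) = (1 + 4/5z)/(1 − 1/5z).

Boundary: |R(x)|=1, x<0.
x=-1.58: |R|=0.2006
R=−1: 1+4/5x = −1+1/5x ⇒ -3/5x=2 ⇒ x=2/(-3/5)=-3.3333
Confirm numerically:
  x=-3.298: |R|=0.98723 <1
  x=-2.816: |R|=0.80143 <1
  x=-1.788: |R|=0.31703 <1
  x=-3.911: |R|=1.19448 >1
  x=-3.861: |R|=1.17865 >1
  x=-3.860: |R|=1.17833 >1
Interval (-3.3333, 0).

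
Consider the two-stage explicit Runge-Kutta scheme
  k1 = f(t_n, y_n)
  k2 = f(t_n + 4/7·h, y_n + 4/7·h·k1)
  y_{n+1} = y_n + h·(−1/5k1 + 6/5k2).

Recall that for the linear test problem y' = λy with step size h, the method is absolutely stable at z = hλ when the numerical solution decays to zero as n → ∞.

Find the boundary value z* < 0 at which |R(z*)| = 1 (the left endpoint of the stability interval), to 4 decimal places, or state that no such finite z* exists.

z* = -1.4583.

On y'=λy, z=hλ:
  k1=λy_n ⇒ h·k1=z·y_n;  k2=λ(1+4/7z)y_n ⇒ h·k2=z(1+4/7z)y_n
  y_{n+1}/y_n = 1 − 1/5z + 6/5z(1+4/7z) = 1 + z + 24/35z²
  so R(z) = 1 + z + 24/35z².

Find x<0 with |R(x)|<1.
x=-1.01: |R|=0.6895
R=1: x+24/35x²=0 ⇒ x=−35/24=-1.4583; min R=1−1/(4·24/35)=0.6354>−1
Confirm numerically:
  x=-1.315: |R|=0.87075 <1
  x=-1.310: |R|=0.86675 <1
  x=-1.013: |R|=0.69066 <1
  x=-1.852: |R|=1.49993 >1
  x=-1.705: |R|=1.28839 >1
  x=-1.566: |R|=1.11562 >1
Stable set (-1.4583, 0).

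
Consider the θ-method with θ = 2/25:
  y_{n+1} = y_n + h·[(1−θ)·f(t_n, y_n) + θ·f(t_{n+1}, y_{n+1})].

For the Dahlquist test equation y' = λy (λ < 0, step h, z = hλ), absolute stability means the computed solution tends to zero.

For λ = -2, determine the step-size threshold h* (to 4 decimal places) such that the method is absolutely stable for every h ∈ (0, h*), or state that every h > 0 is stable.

Test eqn y'=λy, z=hλ:
  y_{n+1} = y_n + z·[23/25·y_n + 2/25·y_{n+1}] ⇒ (1 − 2/25z)y_{n+1} = (1 + 23/25z)y_n
  ⇒ R(z) = (1 + 23/25z)/(1 − 2/25z).

Need |R(x)|<1, x<0.
x=-1.64: |R|=0.4498
R=−1: 1+23/25x = −1+2/25x ⇒ -21/25x=2 ⇒ x=2/(-21/25)=-2.3810
Confirm numerically:
  x=-1.914: |R|=0.65984 <1
  x=-1.886: |R|=0.63875 <1
  x=-1.731: |R|=0.52045 <1
  x=-1.612: |R|=0.42786 <1
  x=-2.686: |R|=1.21092 >1
  x=-2.579: |R|=1.13791 >1
Interval (-2.3810, 0).

(-2.3810,0); λ=-2 ⇒ h* = (50/21)/2 = 1.1905.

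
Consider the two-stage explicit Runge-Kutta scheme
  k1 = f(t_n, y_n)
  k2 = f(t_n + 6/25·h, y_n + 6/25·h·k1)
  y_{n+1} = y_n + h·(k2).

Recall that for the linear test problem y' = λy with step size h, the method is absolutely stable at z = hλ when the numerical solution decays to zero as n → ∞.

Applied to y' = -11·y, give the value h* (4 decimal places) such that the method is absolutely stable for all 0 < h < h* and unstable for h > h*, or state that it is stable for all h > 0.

On y'=λy, z=hλ:
  k1=λy_n ⇒ h·k1=z·y_n;  k2=λ(1+6/25z)y_n ⇒ h·k2=z(1+6/25z)y_n
  y_{n+1}/y_n = 1 + z(1+6/25z) = 1 + z + 6/25z²
  R(z) = 1 + z + 6/25z².

Solve |R(x)|<1 on ℝ⁻.
x=-1.38: |R|=0.0771
R=1: x+6/25x²=0 ⇒ x=−25/6=-4.1667; min R=1−1/(4·6/25)=-0.0417>−1
Confirm numerically:
  x=-3.684: |R|=0.57325 <1
  x=-3.595: |R|=0.50677 <1
  x=-3.136: |R|=0.22428 <1
  x=-4.665: |R|=1.55793 >1
  x=-4.266: |R|=1.10170 >1
  x=-4.248: |R|=1.08292 >1
Stable set (-4.1667, 0).

(-4.1667,0); λ=-11 ⇒ h* = (25/6)/11 = 0.3788.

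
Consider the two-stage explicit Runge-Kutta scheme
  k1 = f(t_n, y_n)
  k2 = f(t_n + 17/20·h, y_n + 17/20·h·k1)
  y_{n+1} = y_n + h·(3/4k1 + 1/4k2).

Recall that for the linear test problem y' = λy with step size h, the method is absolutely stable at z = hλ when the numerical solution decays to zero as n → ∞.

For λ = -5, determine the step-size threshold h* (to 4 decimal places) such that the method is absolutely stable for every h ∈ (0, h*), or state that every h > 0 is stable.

(-4.7059,0); λ=-5 ⇒ h* = (80/17)/5 = 0.9412.

With y'=λy (z=hλ):
  k1=λy_n ⇒ h·k1=z·y_n;  k2=λ(1+17/20z)y_n ⇒ h·k2=z(1+17/20z)y_n
  y_{n+1}/y_n = 1 + 3/4z + 1/4z(1+17/20z) = 1 + z + 17/80z²
  Hence R(z) = 1 + z + 17/80z².

Solve |R(x)|<1 on ℝ⁻.
x=-0.7: |R|=0.4041
R=1: x+17/80x²=0 ⇒ x=−80/17=-4.7059; min R=1−1/(4·17/80)=-0.1765>−1
Confirm numerically:
  x=-3.396: |R|=0.05472 <1
  x=-2.966: |R|=0.09660 <1
  x=-2.772: |R|=0.13915 <1
  x=-5.291: |R|=1.65787 >1
  x=-4.960: |R|=1.26784 >1
  x=-4.736: |R|=1.03031 >1
Stable set (-4.7059, 0).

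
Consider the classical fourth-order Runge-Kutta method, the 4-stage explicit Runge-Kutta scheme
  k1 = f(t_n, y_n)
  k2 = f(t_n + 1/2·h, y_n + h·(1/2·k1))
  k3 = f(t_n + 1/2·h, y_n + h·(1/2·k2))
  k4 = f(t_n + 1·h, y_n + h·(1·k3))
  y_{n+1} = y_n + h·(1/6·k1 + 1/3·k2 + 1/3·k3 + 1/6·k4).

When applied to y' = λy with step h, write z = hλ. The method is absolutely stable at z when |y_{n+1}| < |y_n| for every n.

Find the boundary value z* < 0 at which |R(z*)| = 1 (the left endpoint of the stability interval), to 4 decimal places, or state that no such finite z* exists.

z* = -2.7853.

Set f=λy, z=hλ:
  order 4, 4-stage ⇒ R(z)=1+z+z^2/2+z^3/6+z^4/24
  (e.g. R(-1.21)=0.31611, |R|=0.31611)

Solve |R(x)|<1 on ℝ⁻.
x=-1.21: |R|=0.3161
|R(-2.11)|=0.3763 |R(-1.58)|=0.2705 |R(-1.42)|=0.2804
Bisect:
  x_lo=-3.5465 |R|=2.8993  x_hi=-0.2713 |R|=0.7624
  mid=-1.90889 |R|=0.30699 →hi
  mid=-2.72767 |R|=0.91654 →hi
  mid=-3.13706 |R|=1.67348 →lo
  mid=-2.93237 |R|=1.24535 →lo
  mid=-2.83002 |R|=1.06955 →lo
  mid=-2.77885 |R|=0.99032 →hi
  mid=-2.80443 |R|=1.02924 →lo
  mid=-2.79164 |R|=1.00961 →lo
  mid=-2.78524 |R|=0.99992 →hi
  mid=-2.78844 |R|=1.00476 →lo
  ...
  [-2.78544,-2.78524] ⇒ x*=-2.7853
So |R|<1 on (-2.7853, 0).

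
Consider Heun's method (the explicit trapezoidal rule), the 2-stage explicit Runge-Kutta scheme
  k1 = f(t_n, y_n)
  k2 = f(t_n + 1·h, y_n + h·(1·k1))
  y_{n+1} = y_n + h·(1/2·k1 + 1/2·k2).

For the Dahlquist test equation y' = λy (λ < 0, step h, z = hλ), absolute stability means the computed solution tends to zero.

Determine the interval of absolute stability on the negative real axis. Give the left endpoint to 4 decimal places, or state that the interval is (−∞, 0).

z∈(-2.0000,0).

Set f=λy, z=hλ:
  order 2, 2-stage ⇒ R(z)=1+z+z^2/2
  (e.g. R(-1.67)=0.72445, |R|=0.72445)

Need |R(x)|<1, x<0.
x=-1.67: |R|=0.7244
|R(-2.14)|=1.1498 |R(-1.53)|=0.6404 |R(-0.64)|=0.5648
Bisect:
  x_lo=-2.4990 |R|=1.6236  x_hi=-0.3909 |R|=0.6855
  mid=-1.44496 |R|=0.59900 →hi
  mid=-1.97200 |R|=0.97239 →hi
  mid=-2.23552 |R|=1.26325 →lo
  mid=-2.10376 |R|=1.10914 →lo
  mid=-2.03788 |R|=1.03860 →lo
  mid=-2.00494 |R|=1.00495 →lo
  mid=-1.98847 |R|=0.98854 →hi
  mid=-1.99671 |R|=0.99671 →hi
  mid=-2.00082 |R|=1.00082 →lo
  mid=-1.99876 |R|=0.99876 →hi
  ...
  [-2.00005,-1.99992] ⇒ x*=-2.0000
So |R|<1 on (-2.0000, 0).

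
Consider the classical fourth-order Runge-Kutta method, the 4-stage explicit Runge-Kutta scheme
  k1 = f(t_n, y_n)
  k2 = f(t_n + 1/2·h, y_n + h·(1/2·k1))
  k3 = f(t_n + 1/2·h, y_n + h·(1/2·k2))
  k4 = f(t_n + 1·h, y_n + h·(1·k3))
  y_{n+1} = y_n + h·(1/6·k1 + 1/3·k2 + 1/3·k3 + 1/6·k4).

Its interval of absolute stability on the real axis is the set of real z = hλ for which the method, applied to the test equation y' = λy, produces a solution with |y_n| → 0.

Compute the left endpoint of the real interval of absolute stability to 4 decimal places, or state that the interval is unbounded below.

With y'=λy (z=hλ):
  order 4, 4-stage ⇒ R(z)=1+z+z^2/2+z^3/6+z^4/24
  (e.g. R(-1.67)=0.27229, |R|=0.27229)

Solve |R(x)|<1 on ℝ⁻.
x=-1.67: |R|=0.2723
|R(-3.15)|=1.7043 |R(-3.12)|=1.6336 |R(-2.11)|=0.3763
Bisect:
  x_lo=-3.6635 |R|=3.3577  x_hi=-0.1123 |R|=0.8938
  mid=-1.88790 |R|=0.30202 →hi
  mid=-2.77569 |R|=0.98562 →hi
  mid=-3.21959 |R|=1.87808 →lo
  mid=-2.99764 |R|=1.37029 →lo
  mid=-2.88667 |R|=1.16391 →lo
  mid=-2.83118 |R|=1.07142 →lo
  mid=-2.80344 |R|=1.02770 →lo
  mid=-2.78956 |R|=1.00646 →lo
  ...
  [-2.78545,-2.78523] ⇒ x*=-2.7853
Stable set (-2.7853, 0).

z* = -2.7853.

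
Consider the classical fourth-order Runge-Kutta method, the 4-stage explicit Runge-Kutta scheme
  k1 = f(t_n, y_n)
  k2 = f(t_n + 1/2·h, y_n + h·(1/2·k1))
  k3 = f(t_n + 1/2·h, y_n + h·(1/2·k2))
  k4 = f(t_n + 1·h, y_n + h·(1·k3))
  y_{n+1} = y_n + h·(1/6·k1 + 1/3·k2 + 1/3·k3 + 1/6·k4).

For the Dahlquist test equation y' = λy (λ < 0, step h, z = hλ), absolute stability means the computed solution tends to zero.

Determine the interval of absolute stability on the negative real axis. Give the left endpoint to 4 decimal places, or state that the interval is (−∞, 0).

On y'=λy, z=hλ:
  order 4, 4-stage ⇒ R(z)=1+z+z^2/2+z^3/6+z^4/24
  (e.g. R(-1.09)=0.34703, |R|=0.34703)

Find x<0 with |R(x)|<1.
x=-1.09: |R|=0.3470
|R(-2.47)|=0.6198 |R(-1.95)|=0.3179 |R(-1.5)|=0.2734
Bisect:
  x_lo=-3.1418 |R|=1.6848  x_hi=-0.0735 |R|=0.9291
  mid=-1.60768 |R|=0.27044 →hi
  mid=-2.37475 |R|=0.53806 →hi
  mid=-2.75829 |R|=0.96005 →hi
  mid=-2.95006 |R|=1.27820 →lo
  mid=-2.85418 |R|=1.10892 →lo
  mid=-2.80623 |R|=1.03203 →lo
  mid=-2.78226 |R|=0.99544 →hi
  mid=-2.79425 |R|=1.01359 →lo
  mid=-2.78826 |R|=1.00447 →lo
  mid=-2.78526 |R|=0.99995 →hi
  ...
  [-2.78545,-2.78526] ⇒ x*=-2.7853
Interval (-2.7853, 0).

(-2.7853, 0).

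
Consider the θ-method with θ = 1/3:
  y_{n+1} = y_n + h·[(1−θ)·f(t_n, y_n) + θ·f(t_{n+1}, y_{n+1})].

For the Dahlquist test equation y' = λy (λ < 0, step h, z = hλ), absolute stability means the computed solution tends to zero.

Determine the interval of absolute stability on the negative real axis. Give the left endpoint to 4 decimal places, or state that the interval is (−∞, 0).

z∈(-6.0000,0).

Set f=λy, z=hλ:
  y_{n+1} = y_n + z·[2/3·y_n + 1/3·y_{n+1}] ⇒ (1 − 1/3z)y_{n+1} = (1 + 2/3z)y_n
  Hence R(z) = (1 + 2/3z)/(1 − 1/3z).

Need |R(x)|<1, x<0.
x=-0.66: |R|=0.4590
R=−1: 1+2/3x = −1+1/3x ⇒ -1/3x=2 ⇒ x=2/(-1/3)=-6.0000
Confirm numerically:
  x=-4.873: |R|=0.85685 <1
  x=-4.058: |R|=0.72485 <1
  x=-3.190: |R|=0.54604 <1
  x=-6.494: |R|=1.05203 >1
  x=-6.342: |R|=1.03661 >1
  x=-6.177: |R|=1.01929 >1
So |R|<1 on (-6.0000, 0).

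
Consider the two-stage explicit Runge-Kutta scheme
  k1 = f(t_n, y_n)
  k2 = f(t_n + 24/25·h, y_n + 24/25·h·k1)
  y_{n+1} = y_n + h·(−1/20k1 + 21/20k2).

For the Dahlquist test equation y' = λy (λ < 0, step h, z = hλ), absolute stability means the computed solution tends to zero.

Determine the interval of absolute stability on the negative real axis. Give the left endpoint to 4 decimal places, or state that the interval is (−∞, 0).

On y'=λy, z=hλ:
  k1=λy_n ⇒ h·k1=z·y_n;  k2=λ(1+24/25z)y_n ⇒ h·k2=z(1+24/25z)y_n
  y_{n+1}/y_n = 1 − 1/20z + 21/20z(1+24/25z) = 1 + z + 126/125z²
  Hence R(z) = 1 + z + 126/125z².

Boundary: |R(x)|=1, x<0.
x=-0.51: |R|=0.7522
R=1: x+126/125x²=0 ⇒ x=−125/126=-0.9921; min R=1−1/(4·126/125)=0.7520>−1
Confirm numerically:
  x=-0.947: |R|=0.95698 <1
  x=-0.554: |R|=0.75537 <1
  x=-0.432: |R|=0.75612 <1
  x=-1.417: |R|=1.60695 >1
  x=-1.380: |R|=1.53964 >1
  x=-1.181: |R|=1.22492 >1
So |R|<1 on (-0.9921, 0).

(-0.9921, 0).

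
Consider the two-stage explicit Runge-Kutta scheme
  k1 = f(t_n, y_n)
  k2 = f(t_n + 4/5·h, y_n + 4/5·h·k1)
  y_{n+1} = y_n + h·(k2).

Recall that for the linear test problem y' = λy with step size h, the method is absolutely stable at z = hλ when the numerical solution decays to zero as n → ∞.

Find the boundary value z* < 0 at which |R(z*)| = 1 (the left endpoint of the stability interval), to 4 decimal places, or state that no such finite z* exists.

z* = -1.2500.

Test eqn y'=λy, z=hλ:
  k1=λy_n ⇒ h·k1=z·y_n;  k2=λ(1+4/5z)y_n ⇒ h·k2=z(1+4/5z)y_n
  y_{n+1}/y_n = 1 + z(1+4/5z) = 1 + z + 4/5z²
  ⇒ R(z) = 1 + z + 4/5z².

Solve |R(x)|<1 on ℝ⁻.
x=-1: |R|=0.8000
R=1: x+4/5x²=0 ⇒ x=−5/4=-1.2500; min R=1−1/(4·4/5)=0.6875>−1
Confirm numerically:
  x=-1.139: |R|=0.89886 <1
  x=-1.022: |R|=0.81359 <1
  x=-0.674: |R|=0.68942 <1
  x=-0.502: |R|=0.69960 <1
  x=-1.697: |R|=1.60685 >1
  x=-1.375: |R|=1.13750 >1
  x=-1.358: |R|=1.11733 >1
So |R|<1 on (-1.2500, 0).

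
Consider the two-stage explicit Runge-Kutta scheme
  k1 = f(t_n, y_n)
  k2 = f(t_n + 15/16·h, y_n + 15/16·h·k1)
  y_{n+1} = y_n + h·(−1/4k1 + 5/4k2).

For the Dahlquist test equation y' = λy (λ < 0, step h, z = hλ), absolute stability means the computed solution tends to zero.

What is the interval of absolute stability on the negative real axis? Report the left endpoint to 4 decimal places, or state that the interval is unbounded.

Test eqn y'=λy, z=hλ:
  k1=λy_n ⇒ h·k1=z·y_n;  k2=λ(1+15/16z)y_n ⇒ h·k2=z(1+15/16z)y_n
  y_{n+1}/y_n = 1 − 1/4z + 5/4z(1+15/16z) = 1 + z + 75/64z²
  so R(z) = 1 + z + 75/64z².

Solve |R(x)|<1 on ℝ⁻.
x=-0.62: |R|=0.8305
R=1: x+75/64x²=0 ⇒ x=−64/75=-0.8533; min R=1−1/(4·75/64)=0.7867>−1
Confirm numerically:
  x=-0.742: |R|=0.90319 <1
  x=-0.687: |R|=0.86609 <1
  x=-0.562: |R|=0.80813 <1
  x=-0.546: |R|=0.80335 <1
  x=-1.247: |R|=1.57528 >1
  x=-1.184: |R|=1.45880 >1
  x=-1.162: |R|=1.42032 >1
So |R|<1 on (-0.8533, 0).

z∈(-0.8533,0).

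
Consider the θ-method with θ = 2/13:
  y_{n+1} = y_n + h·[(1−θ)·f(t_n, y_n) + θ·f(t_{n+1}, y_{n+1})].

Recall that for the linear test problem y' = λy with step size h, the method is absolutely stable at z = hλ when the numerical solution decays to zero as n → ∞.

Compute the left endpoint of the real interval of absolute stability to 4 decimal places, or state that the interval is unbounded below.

Test eqn y'=λy, z=hλ:
  y_{n+1} = y_n + z·[11/13·y_n + 2/13·y_{n+1}] ⇒ (1 − 2/13z)y_{n+1} = (1 + 11/13z)y_n
  so R(z) = (1 + 11/13z)/(1 − 2/13z).

Need |R(x)|<1, x<0.
x=-1.39: |R|=0.1451
R=−1: 1+11/13x = −1+2/13x ⇒ -9/13x=2 ⇒ x=2/(-9/13)=-2.8889
Confirm numerically:
  x=-2.372: |R|=0.73783 <1
  x=-1.888: |R|=0.46304 <1
  x=-1.686: |R|=0.33875 <1
  x=-1.255: |R|=0.05190 <1
  x=-3.222: |R|=1.15419 >1
  x=-3.003: |R|=1.05404 >1
Interval (-2.8889, 0).

left endpoint -2.8889.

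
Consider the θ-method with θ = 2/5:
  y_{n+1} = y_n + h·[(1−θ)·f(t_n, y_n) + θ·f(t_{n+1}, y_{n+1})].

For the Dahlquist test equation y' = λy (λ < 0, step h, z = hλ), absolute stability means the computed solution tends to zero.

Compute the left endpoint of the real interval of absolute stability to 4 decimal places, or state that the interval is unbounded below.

Test eqn y'=λy, z=hλ:
  y_{n+1} = y_n + z·[3/5·y_n + 2/5·y_{n+1}] ⇒ (1 − 2/5z)y_{n+1} = (1 + 3/5z)y_n
  so R(z) = (1 + 3/5z)/(1 − 2/5z).

Need |R(x)|<1, x<0.
x=-1.16: |R|=0.2077
R=−1: 1+3/5x = −1+2/5x ⇒ -1/5x=2 ⇒ x=2/(-1/5)=-10.0000
Confirm numerically:
  x=-8.413: |R|=0.92729 <1
  x=-5.234: |R|=0.69188 <1
  x=-4.825: |R|=0.64676 <1
  x=-10.497: |R|=1.01912 >1
  x=-10.199: |R|=1.00784 >1
  x=-10.187: |R|=1.00737 >1
Stable set (-10.0000, 0).

z* = -10.0000.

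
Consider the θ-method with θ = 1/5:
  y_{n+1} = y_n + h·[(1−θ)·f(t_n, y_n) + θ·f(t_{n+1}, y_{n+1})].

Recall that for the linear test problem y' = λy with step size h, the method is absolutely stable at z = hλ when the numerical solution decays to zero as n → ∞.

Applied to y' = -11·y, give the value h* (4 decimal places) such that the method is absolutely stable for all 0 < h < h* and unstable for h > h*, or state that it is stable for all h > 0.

(-3.3333,0); λ=-11 ⇒ h* = (10/3)/11 = 0.3030.

Test eqn y'=λy, z=hλ:
  y_{n+1} = y_n + z·[4/5·y_n + 1/5·y_{n+1}] ⇒ (1 − 1/5z)y_{n+1} = (1 + 4/5z)y_n
  ⇒ R(z) = (1 + 4/5z)/(1 − 1/5z).

Find x<0 with |R(x)|<1.
x=-1.74: |R|=0.2908
R=−1: 1+4/5x = −1+1/5x ⇒ -3/5x=2 ⇒ x=2/(-3/5)=-3.3333
Confirm numerically:
  x=-3.066: |R|=0.90057 <1
  x=-2.382: |R|=0.61338 <1
  x=-1.739: |R|=0.29025 <1
  x=-1.495: |R|=0.15089 <1
  x=-3.868: |R|=1.18088 >1
  x=-3.689: |R|=1.12280 >1
  x=-3.405: |R|=1.02558 >1
Interval (-3.3333, 0).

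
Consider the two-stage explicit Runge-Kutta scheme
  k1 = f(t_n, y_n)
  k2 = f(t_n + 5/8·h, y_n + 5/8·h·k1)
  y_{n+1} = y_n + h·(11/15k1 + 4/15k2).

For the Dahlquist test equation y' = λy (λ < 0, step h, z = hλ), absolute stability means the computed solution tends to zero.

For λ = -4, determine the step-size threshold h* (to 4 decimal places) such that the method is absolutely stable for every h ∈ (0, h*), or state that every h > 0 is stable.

(-6.0000,0); λ=-4 ⇒ h* = (6)/4 = 1.5000.

On y'=λy, z=hλ:
  k1=λy_n ⇒ h·k1=z·y_n;  k2=λ(1+5/8z)y_n ⇒ h·k2=z(1+5/8z)y_n
  y_{n+1}/y_n = 1 + 11/15z + 4/15z(1+5/8z) = 1 + z + 1/6z²
  Hence R(z) = 1 + z + 1/6z².

Find x<0 with |R(x)|<1.
x=-1.39: |R|=0.0680
R=1: x+1/6x²=0 ⇒ x=−6=-6.0000; min R=1−1/(4·1/6)=-0.5000>−1
Confirm numerically:
  x=-4.179: |R|=0.26833 <1
  x=-3.789: |R|=0.39625 <1
  x=-3.372: |R|=0.47694 <1
  x=-3.060: |R|=0.49940 <1
  x=-6.480: |R|=1.51840 >1
  x=-6.163: |R|=1.16743 >1
  x=-6.089: |R|=1.09032 >1
Stable set (-6.0000, 0).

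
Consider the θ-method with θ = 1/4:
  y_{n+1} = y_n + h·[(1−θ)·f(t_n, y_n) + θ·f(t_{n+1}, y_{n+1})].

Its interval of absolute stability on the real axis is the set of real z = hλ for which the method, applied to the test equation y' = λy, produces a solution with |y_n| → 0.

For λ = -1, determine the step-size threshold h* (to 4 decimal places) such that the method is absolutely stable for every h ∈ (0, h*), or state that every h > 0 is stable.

(-4.0000,0); λ=-1 ⇒ h* = (4)/1 = 4.0000.

Test eqn y'=λy, z=hλ:
  y_{n+1} = y_n + z·[3/4·y_n + 1/4·y_{n+1}] ⇒ (1 − 1/4z)y_{n+1} = (1 + 3/4z)y_n
  R(z) = (1 + 3/4z)/(1 − 1/4z).

Find x<0 with |R(x)|<1.
x=-0.3: |R|=0.7209
R=−1: 1+3/4x = −1+1/4x ⇒ -1/2x=2 ⇒ x=2/(-1/2)=-4.0000
Confirm numerically:
  x=-2.745: |R|=0.62787 <1
  x=-1.981: |R|=0.32486 <1
  x=-1.901: |R|=0.28860 <1
  x=-4.324: |R|=1.07785 >1
  x=-4.185: |R|=1.04520 >1
Stable set (-4.0000, 0).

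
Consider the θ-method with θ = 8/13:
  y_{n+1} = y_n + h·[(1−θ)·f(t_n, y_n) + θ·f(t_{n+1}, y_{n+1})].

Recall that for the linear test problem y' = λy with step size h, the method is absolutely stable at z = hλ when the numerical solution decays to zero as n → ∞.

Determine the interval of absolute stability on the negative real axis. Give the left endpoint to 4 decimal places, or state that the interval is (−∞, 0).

On y'=λy, z=hλ:
  y_{n+1} = y_n + z·[5/13·y_n + 8/13·y_{n+1}] ⇒ (1 − 8/13z)y_{n+1} = (1 + 5/13z)y_n
  ⇒ R(z) = (1 + 5/13z)/(1 − 8/13z).

Boundary: |R(x)|=1, x<0.
x=-0.44: |R|=0.6538
x=-2: |R|=0.1034
x=-10: |R|=0.3978
x=-100: |R|=0.5990
θ=8/13≥1/2 ⇒ |1+5/13x|<|1−8/13x| ∀x<0 ⇒ interval (−∞,0).

unbounded; (−∞, 0).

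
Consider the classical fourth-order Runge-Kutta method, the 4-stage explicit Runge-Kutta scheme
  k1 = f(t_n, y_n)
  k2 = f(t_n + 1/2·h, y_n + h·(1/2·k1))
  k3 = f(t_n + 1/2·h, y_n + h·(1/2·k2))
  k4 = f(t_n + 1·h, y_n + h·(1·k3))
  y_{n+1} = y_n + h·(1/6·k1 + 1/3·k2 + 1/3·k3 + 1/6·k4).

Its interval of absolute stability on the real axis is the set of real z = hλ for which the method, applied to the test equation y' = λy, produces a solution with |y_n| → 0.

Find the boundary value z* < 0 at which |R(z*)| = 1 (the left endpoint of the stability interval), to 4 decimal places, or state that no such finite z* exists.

With y'=λy (z=hλ):
  order 4, 4-stage ⇒ R(z)=1+z+z^2/2+z^3/6+z^4/24
  (e.g. R(-1.21)=0.31611, |R|=0.31611)

Solve |R(x)|<1 on ℝ⁻.
x=-1.21: |R|=0.3161
|R(-2.85)|=1.1020 |R(-2.6)|=0.7547 |R(-1.25)|=0.3075
Bisect:
  x_lo=-3.3322 |R|=2.1902  x_hi=-0.1234 |R|=0.8839
  mid=-1.72783 |R|=0.27652 →hi
  mid=-2.53003 |R|=0.67858 →hi
  mid=-2.93114 |R|=1.24309 →lo
  mid=-2.73058 |R|=0.92060 →hi
  mid=-2.83086 |R|=1.07090 →lo
  mid=-2.78072 |R|=0.99313 →hi
  mid=-2.80579 |R|=1.03135 →lo
  ...
  [-2.78542,-2.78523] ⇒ x*=-2.7853
Stable set (-2.7853, 0).

left endpoint -2.7853.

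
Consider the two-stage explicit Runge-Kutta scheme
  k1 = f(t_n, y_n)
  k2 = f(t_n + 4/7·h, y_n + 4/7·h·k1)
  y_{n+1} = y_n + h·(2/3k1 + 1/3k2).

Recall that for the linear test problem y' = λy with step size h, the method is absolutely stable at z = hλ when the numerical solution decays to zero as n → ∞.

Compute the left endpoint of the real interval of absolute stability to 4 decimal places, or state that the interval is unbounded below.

With y'=λy (z=hλ):
  k1=λy_n ⇒ h·k1=z·y_n;  k2=λ(1+4/7z)y_n ⇒ h·k2=z(1+4/7z)y_n
  y_{n+1}/y_n = 1 + 2/3z + 1/3z(1+4/7z) = 1 + z + 4/21z²
  ⇒ R(z) = 1 + z + 4/21z².

Boundary: |R(x)|=1, x<0.
x=-0.88: |R|=0.2675
R=1: x+4/21x²=0 ⇒ x=−21/4=-5.2500; min R=1−1/(4·4/21)=-0.3125>−1
Confirm numerically:
  x=-4.840: |R|=0.62202 <1
  x=-4.024: |R|=0.06030 <1
  x=-3.561: |R|=0.14562 <1
  x=-5.825: |R|=1.63798 >1
  x=-5.651: |R|=1.43163 >1
Interval (-5.2500, 0).

left endpoint -5.2500.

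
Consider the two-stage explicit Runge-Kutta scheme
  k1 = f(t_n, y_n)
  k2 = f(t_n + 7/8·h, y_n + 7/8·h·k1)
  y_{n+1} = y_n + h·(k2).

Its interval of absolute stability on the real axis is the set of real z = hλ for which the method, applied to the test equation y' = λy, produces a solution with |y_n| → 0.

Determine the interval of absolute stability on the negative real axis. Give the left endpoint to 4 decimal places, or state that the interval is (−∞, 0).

With y'=λy (z=hλ):
  k1=λy_n ⇒ h·k1=z·y_n;  k2=λ(1+7/8z)y_n ⇒ h·k2=z(1+7/8z)y_n
  y_{n+1}/y_n = 1 + z(1+7/8z) = 1 + z + 7/8z²
  ⇒ R(z) = 1 + z + 7/8z².

Boundary: |R(x)|=1, x<0.
x=-0.37: |R|=0.7498
R=1: x+7/8x²=0 ⇒ x=−8/7=-1.1429; min R=1−1/(4·7/8)=0.7143>−1
Confirm numerically:
  x=-1.115: |R|=0.97282 <1
  x=-0.825: |R|=0.77055 <1
  x=-0.649: |R|=0.71955 <1
  x=-1.694: |R|=1.81693 >1
  x=-1.302: |R|=1.18130 >1
So |R|<1 on (-1.1429, 0).

z∈(-1.1429,0).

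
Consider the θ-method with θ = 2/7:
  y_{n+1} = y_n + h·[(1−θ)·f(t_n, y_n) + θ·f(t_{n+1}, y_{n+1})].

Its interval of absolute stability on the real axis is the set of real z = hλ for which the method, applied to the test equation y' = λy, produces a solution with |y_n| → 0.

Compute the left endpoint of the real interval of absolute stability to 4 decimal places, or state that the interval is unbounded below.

On y'=λy, z=hλ:
  y_{n+1} = y_n + z·[5/7·y_n + 2/7·y_{n+1}] ⇒ (1 − 2/7z)y_{n+1} = (1 + 5/7z)y_n
  so R(z) = (1 + 5/7z)/(1 − 2/7z).

Boundary: |R(x)|=1, x<0.
x=-1.64: |R|=0.1167
R=−1: 1+5/7x = −1+2/7x ⇒ -3/7x=2 ⇒ x=2/(-3/7)=-4.6667
Confirm numerically:
  x=-4.312: |R|=0.93190 <1
  x=-3.733: |R|=0.80637 <1
  x=-3.596: |R|=0.77368 <1
  x=-2.703: |R|=0.52515 <1
  x=-5.145: |R|=1.08300 >1
  x=-5.097: |R|=1.07508 >1
Stable set (-4.6667, 0).

left endpoint -4.6667.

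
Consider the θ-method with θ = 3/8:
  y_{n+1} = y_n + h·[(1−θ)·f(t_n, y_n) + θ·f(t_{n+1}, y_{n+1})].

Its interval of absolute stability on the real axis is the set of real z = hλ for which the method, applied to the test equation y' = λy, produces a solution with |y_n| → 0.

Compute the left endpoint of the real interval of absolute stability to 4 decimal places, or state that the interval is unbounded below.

With y'=λy (z=hλ):
  y_{n+1} = y_n + z·[5/8·y_n + 3/8·y_{n+1}] ⇒ (1 − 3/8z)y_{n+1} = (1 + 5/8z)y_n
  ⇒ R(z) = (1 + 5/8z)/(1 − 3/8z).

Boundary: |R(x)|=1, x<0.
x=-1.07: |R|=0.2364
R=−1: 1+5/8x = −1+3/8x ⇒ -1/4x=2 ⇒ x=2/(-1/4)=-8.0000
Confirm numerically:
  x=-5.337: |R|=0.77818 <1
  x=-4.537: |R|=0.67952 <1
  x=-3.506: |R|=0.51463 <1
  x=-8.451: |R|=1.02704 >1
  x=-8.181: |R|=1.01112 >1
Stable set (-8.0000, 0).

z* = -8.0000.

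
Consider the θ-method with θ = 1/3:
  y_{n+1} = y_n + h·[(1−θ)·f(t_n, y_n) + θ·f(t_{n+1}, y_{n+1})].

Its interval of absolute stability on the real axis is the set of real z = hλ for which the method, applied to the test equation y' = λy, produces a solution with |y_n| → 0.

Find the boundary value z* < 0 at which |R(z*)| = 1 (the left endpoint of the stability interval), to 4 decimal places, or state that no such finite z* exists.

z* = -6.0000.

On y'=λy, z=hλ:
  y_{n+1} = y_n + z·[2/3·y_n + 1/3·y_{n+1}] ⇒ (1 − 1/3z)y_{n+1} = (1 + 2/3z)y_n
  R(z) = (1 + 2/3z)/(1 − 1/3z).

Boundary: |R(x)|=1, x<0.
x=-1.53: |R|=0.0132
R=−1: 1+2/3x = −1+1/3x ⇒ -1/3x=2 ⇒ x=2/(-1/3)=-6.0000
Confirm numerically:
  x=-3.375: |R|=0.58824 <1
  x=-3.288: |R|=0.56870 <1
  x=-3.193: |R|=0.54675 <1
  x=-2.663: |R|=0.41074 <1
  x=-6.163: |R|=1.01779 >1
  x=-6.133: |R|=1.01456 >1
So |R|<1 on (-6.0000, 0).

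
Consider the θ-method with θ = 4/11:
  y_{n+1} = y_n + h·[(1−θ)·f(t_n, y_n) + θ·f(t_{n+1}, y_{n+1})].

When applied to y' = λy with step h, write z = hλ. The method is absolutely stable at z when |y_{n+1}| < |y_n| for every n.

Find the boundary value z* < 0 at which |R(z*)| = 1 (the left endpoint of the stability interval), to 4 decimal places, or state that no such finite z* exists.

left endpoint -7.3333.

On y'=λy, z=hλ:
  y_{n+1} = y_n + z·[7/11·y_n + 4/11·y_{n+1}] ⇒ (1 − 4/11z)y_{n+1} = (1 + 7/11z)y_n
  so R(z) = (1 + 7/11z)/(1 − 4/11z).

Find x<0 with |R(x)|<1.
x=-0.95: |R|=0.2939
R=−1: 1+7/11x = −1+4/11x ⇒ -3/11x=2 ⇒ x=2/(-3/11)=-7.3333
Confirm numerically:
  x=-6.902: |R|=0.96648 <1
  x=-5.648: |R|=0.84949 <1
  x=-4.040: |R|=0.63623 <1
  x=-3.617: |R|=0.56223 <1
  x=-7.873: |R|=1.03810 >1
  x=-7.524: |R|=1.01392 >1
Stable set (-7.3333, 0).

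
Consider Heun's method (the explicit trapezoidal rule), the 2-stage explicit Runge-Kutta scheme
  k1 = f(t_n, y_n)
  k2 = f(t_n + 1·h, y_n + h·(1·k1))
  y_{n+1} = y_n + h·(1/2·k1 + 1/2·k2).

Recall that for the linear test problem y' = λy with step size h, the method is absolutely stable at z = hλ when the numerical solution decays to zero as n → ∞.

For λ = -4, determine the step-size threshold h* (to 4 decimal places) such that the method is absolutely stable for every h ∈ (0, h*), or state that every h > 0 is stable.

On y'=λy, z=hλ:
  order 2, 2-stage ⇒ R(z)=1+z+z^2/2
  (e.g. R(-0.92)=0.50320, |R|=0.50320)

Solve |R(x)|<1 on ℝ⁻.
x=-0.92: |R|=0.5032
|R(-1.09)|=0.5040 |R(-0.67)|=0.5544 |R(-0.53)|=0.6104
Bisect:
  x_lo=-2.3877 |R|=1.4629  x_hi=-0.2215 |R|=0.8030
  mid=-1.30462 |R|=0.54640 →hi
  mid=-1.84618 |R|=0.85801 →hi
  mid=-2.11696 |R|=1.12379 →lo
  mid=-1.98157 |R|=0.98174 →hi
  mid=-2.04926 |R|=1.05047 →lo
  mid=-2.01541 |R|=1.01553 →lo
  mid=-1.99849 |R|=0.99849 →hi
  ...
  [-2.00008,-1.99994] ⇒ x*=-2.0000
So |R|<1 on (-2.0000, 0).

(-2.0000,0); λ=-4 ⇒ h* = 0.5000.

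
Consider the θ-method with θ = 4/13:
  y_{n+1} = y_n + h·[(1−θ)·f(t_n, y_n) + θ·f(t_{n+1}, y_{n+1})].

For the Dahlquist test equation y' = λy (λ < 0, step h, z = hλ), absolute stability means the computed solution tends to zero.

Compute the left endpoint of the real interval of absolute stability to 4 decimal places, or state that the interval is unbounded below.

z* = -5.2000.

Set f=λy, z=hλ:
  y_{n+1} = y_n + z·[9/13·y_n + 4/13·y_{n+1}] ⇒ (1 − 4/13z)y_{n+1} = (1 + 9/13z)y_n
  R(z) = (1 + 9/13z)/(1 − 4/13z).

Find x<0 with |R(x)|<1.
x=-1.42: |R|=0.0118
R=−1: 1+9/13x = −1+4/13x ⇒ -5/13x=2 ⇒ x=2/(-5/13)=-5.2000
Confirm numerically:
  x=-3.310: |R|=0.63986 <1
  x=-3.252: |R|=0.62550 <1
  x=-3.101: |R|=0.58688 <1
  x=-5.617: |R|=1.05879 >1
  x=-5.230: |R|=1.00442 >1
Stable set (-5.2000, 0).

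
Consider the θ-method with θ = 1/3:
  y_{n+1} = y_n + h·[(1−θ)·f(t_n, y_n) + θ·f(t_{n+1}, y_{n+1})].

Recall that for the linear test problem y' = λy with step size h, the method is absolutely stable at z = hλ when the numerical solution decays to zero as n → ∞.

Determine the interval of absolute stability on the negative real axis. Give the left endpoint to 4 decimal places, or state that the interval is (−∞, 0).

z∈(-6.0000,0).

On y'=λy, z=hλ:
  y_{n+1} = y_n + z·[2/3·y_n + 1/3·y_{n+1}] ⇒ (1 − 1/3z)y_{n+1} = (1 + 2/3z)y_n
  R(z) = (1 + 2/3z)/(1 − 1/3z).

Find x<0 with |R(x)|<1.
x=-1.49: |R|=0.0045
R=−1: 1+2/3x = −1+1/3x ⇒ -1/3x=2 ⇒ x=2/(-1/3)=-6.0000
Confirm numerically:
  x=-4.138: |R|=0.73914 <1
  x=-4.006: |R|=0.71539 <1
  x=-2.721: |R|=0.42685 <1
  x=-6.526: |R|=1.05522 >1
  x=-6.078: |R|=1.00859 >1
Stable set (-6.0000, 0).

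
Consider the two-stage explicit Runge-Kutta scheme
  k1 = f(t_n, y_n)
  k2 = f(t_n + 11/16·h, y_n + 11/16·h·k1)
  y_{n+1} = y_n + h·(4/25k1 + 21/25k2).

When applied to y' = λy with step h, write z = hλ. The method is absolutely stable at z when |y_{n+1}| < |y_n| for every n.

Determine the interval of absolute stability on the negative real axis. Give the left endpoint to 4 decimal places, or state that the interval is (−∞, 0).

z∈(-1.7316,0).

Set f=λy, z=hλ:
  k1=λy_n ⇒ h·k1=z·y_n;  k2=λ(1+11/16z)y_n ⇒ h·k2=z(1+11/16z)y_n
  y_{n+1}/y_n = 1 + 4/25z + 21/25z(1+11/16z) = 1 + z + 231/400z²
  so R(z) = 1 + z + 231/400z².

Solve |R(x)|<1 on ℝ⁻.
x=-0.86: |R|=0.5671
R=1: x+231/400x²=0 ⇒ x=−400/231=-1.7316; min R=1−1/(4·231/400)=0.5671>−1
Confirm numerically:
  x=-1.451: |R|=0.76487 <1
  x=-0.983: |R|=0.57503 <1
  x=-0.849: |R|=0.56726 <1
  x=-2.325: |R|=1.79675 >1
  x=-2.050: |R|=1.37694 >1
  x=-1.868: |R|=1.14714 >1
So |R|<1 on (-1.7316, 0).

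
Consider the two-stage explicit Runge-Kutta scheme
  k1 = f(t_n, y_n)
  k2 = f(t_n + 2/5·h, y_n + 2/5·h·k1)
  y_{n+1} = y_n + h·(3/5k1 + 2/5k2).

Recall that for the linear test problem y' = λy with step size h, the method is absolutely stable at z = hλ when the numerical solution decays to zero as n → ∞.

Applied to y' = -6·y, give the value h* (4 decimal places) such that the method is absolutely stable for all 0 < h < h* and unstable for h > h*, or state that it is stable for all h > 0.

Set f=λy, z=hλ:
  k1=λy_n ⇒ h·k1=z·y_n;  k2=λ(1+2/5z)y_n ⇒ h·k2=z(1+2/5z)y_n
  y_{n+1}/y_n = 1 + 3/5z + 2/5z(1+2/5z) = 1 + z + 4/25z²
  R(z) = 1 + z + 4/25z².

Boundary: |R(x)|=1, x<0.
x=-1.13: |R|=0.0743
R=1: x+4/25x²=0 ⇒ x=−25/4=-6.2500; min R=1−1/(4·4/25)=-0.5625>−1
Confirm numerically:
  x=-6.147: |R|=0.89870 <1
  x=-4.815: |R|=0.10552 <1
  x=-3.908: |R|=0.46441 <1
  x=-3.539: |R|=0.53508 <1
  x=-6.819: |R|=1.62080 >1
  x=-6.520: |R|=1.28166 >1
  x=-6.489: |R|=1.24814 >1
Stable set (-6.2500, 0).

(-6.2500,0); λ=-6 ⇒ h* = (25/4)/6 = 1.0417.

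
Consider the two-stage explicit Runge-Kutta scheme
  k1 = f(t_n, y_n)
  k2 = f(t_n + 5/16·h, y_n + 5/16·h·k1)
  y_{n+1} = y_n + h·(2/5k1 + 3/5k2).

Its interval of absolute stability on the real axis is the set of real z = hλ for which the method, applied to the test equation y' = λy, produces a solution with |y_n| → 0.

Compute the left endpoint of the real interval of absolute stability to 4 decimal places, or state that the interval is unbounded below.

left endpoint -5.3333.

With y'=λy (z=hλ):
  k1=λy_n ⇒ h·k1=z·y_n;  k2=λ(1+5/16z)y_n ⇒ h·k2=z(1+5/16z)y_n
  y_{n+1}/y_n = 1 + 2/5z + 3/5z(1+5/16z) = 1 + z + 3/16z²
  Hence R(z) = 1 + z + 3/16z².

Find x<0 with |R(x)|<1.
x=-0.43: |R|=0.6047
R=1: x+3/16x²=0 ⇒ x=−16/3=-5.3333; min R=1−1/(4·3/16)=-0.3333>−1
Confirm numerically:
  x=-4.307: |R|=0.17117 <1
  x=-4.211: |R|=0.11385 <1
  x=-4.166: |R|=0.08817 <1
  x=-4.061: |R|=0.03120 <1
  x=-5.591: |R|=1.27012 >1
  x=-5.477: |R|=1.14754 >1
  x=-5.374: |R|=1.04098 >1
So |R|<1 on (-5.3333, 0).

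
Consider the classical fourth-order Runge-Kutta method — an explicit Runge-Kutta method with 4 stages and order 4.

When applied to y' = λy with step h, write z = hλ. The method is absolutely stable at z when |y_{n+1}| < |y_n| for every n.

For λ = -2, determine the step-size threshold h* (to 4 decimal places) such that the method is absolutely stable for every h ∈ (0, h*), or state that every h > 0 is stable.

(-2.7853,0); λ=-2 ⇒ h* = 1.3926.

Set f=λy, z=hλ:
  order 4, 4-stage ⇒ R(z)=1+z+z^2/2+z^3/6+z^4/24
  (e.g. R(-0.69)=0.50274, |R|=0.50274)

Solve |R(x)|<1 on ℝ⁻.
x=-0.69: |R|=0.5027
|R(-1.75)|=0.2788 |R(-1.34)|=0.2911 |R(-0.99)|=0.3784
Bisect:
  x_lo=-3.2837 |R|=2.0509  x_hi=-0.1497 |R|=0.8610
  mid=-1.71668 |R|=0.27551 →hi
  mid=-2.50018 |R|=0.64862 →hi
  mid=-2.89194 |R|=1.17306 →lo
  mid=-2.69606 |R|=0.87359 →hi
  mid=-2.79400 |R|=1.01320 →lo
  mid=-2.74503 |R|=0.94097 →hi
  mid=-2.76951 |R|=0.97647 →hi
  ...
  [-2.78539,-2.78520] ⇒ x*=-2.7853
Stable set (-2.7853, 0).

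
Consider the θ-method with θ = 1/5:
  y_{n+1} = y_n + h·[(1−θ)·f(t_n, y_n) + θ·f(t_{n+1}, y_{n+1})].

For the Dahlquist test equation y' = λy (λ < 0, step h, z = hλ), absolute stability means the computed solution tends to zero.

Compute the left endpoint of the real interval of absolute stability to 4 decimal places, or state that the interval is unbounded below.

Set f=λy, z=hλ:
  y_{n+1} = y_n + z·[4/5·y_n + 1/5·y_{n+1}] ⇒ (1 − 1/5z)y_{n+1} = (1 + 4/5z)y_n
  Hence R(z) = (1 + 4/5z)/(1 − 1/5z).

Boundary: |R(x)|=1, x<0.
x=-1.17: |R|=0.0519
R=−1: 1+4/5x = −1+1/5x ⇒ -3/5x=2 ⇒ x=2/(-3/5)=-3.3333
Confirm numerically:
  x=-3.260: |R|=0.97337 <1
  x=-3.117: |R|=0.92004 <1
  x=-2.589: |R|=0.70576 <1
  x=-2.145: |R|=0.50105 <1
  x=-3.911: |R|=1.19448 >1
  x=-3.718: |R|=1.13237 >1
Interval (-3.3333, 0).

left endpoint -3.3333.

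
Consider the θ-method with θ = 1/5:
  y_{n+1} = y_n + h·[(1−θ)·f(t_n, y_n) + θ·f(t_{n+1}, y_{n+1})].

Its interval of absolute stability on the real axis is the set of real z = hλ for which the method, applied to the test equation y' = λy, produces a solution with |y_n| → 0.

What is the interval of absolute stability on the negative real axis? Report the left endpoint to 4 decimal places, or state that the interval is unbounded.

Test eqn y'=λy, z=hλ:
  y_{n+1} = y_n + z·[4/5·y_n + 1/5·y_{n+1}] ⇒ (1 − 1/5z)y_{n+1} = (1 + 4/5z)y_n
  so R(z) = (1 + 4/5z)/(1 − 1/5z).

Solve |R(x)|<1 on ℝ⁻.
x=-1.65: |R|=0.2406
R=−1: 1+4/5x = −1+1/5x ⇒ -3/5x=2 ⇒ x=2/(-3/5)=-3.3333
Confirm numerically:
  x=-3.106: |R|=0.91586 <1
  x=-1.958: |R|=0.40701 <1
  x=-1.643: |R|=0.23664 <1
  x=-3.780: |R|=1.15262 >1
  x=-3.513: |R|=1.06331 >1
So |R|<1 on (-3.3333, 0).

(-3.3333, 0).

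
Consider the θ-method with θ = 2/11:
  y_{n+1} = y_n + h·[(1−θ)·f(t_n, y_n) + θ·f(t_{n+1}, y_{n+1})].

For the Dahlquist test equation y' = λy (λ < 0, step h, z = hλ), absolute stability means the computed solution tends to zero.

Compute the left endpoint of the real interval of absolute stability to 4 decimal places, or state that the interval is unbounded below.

With y'=λy (z=hλ):
  y_{n+1} = y_n + z·[9/11·y_n + 2/11·y_{n+1}] ⇒ (1 − 2/11z)y_{n+1} = (1 + 9/11z)y_n
  R(z) = (1 + 9/11z)/(1 − 2/11z).

Need |R(x)|<1, x<0.
x=-1.39: |R|=0.1096
R=−1: 1+9/11x = −1+2/11x ⇒ -7/11x=2 ⇒ x=2/(-7/11)=-3.1429
Confirm numerically:
  x=-2.970: |R|=0.92857 <1
  x=-2.303: |R|=0.62329 <1
  x=-2.070: |R|=0.50396 <1
  x=-1.987: |R|=0.45966 <1
  x=-3.681: |R|=1.20515 >1
  x=-3.670: |R|=1.20120 >1
  x=-3.441: |R|=1.11671 >1
Interval (-3.1429, 0).

left endpoint -3.1429.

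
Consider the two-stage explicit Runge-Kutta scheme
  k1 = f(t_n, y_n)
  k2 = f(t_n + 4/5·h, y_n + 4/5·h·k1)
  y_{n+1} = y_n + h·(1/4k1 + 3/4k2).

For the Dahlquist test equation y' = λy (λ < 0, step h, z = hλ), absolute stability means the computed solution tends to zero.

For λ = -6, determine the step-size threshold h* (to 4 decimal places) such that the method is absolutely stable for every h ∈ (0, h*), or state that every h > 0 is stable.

Set f=λy, z=hλ:
  k1=λy_n ⇒ h·k1=z·y_n;  k2=λ(1+4/5z)y_n ⇒ h·k2=z(1+4/5z)y_n
  y_{n+1}/y_n = 1 + 1/4z + 3/4z(1+4/5z) = 1 + z + 3/5z²
  ⇒ R(z) = 1 + z + 3/5z².

Need |R(x)|<1, x<0.
x=-0.4: |R|=0.6960
R=1: x+3/5x²=0 ⇒ x=−5/3=-1.6667; min R=1−1/(4·3/5)=0.5833>−1
Confirm numerically:
  x=-1.541: |R|=0.88381 <1
  x=-1.533: |R|=0.87705 <1
  x=-1.147: |R|=0.64237 <1
  x=-0.678: |R|=0.59781 <1
  x=-2.164: |R|=1.64574 >1
  x=-1.936: |R|=1.31286 >1
Interval (-1.6667, 0).

(-1.6667,0); λ=-6 ⇒ h* = (5/3)/6 = 0.2778.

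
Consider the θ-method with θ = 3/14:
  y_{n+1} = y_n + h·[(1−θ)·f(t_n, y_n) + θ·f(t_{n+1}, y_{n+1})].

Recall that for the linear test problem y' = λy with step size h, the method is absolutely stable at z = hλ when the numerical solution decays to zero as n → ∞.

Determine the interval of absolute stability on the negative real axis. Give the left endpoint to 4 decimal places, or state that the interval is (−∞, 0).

Test eqn y'=λy, z=hλ:
  y_{n+1} = y_n + z·[11/14·y_n + 3/14·y_{n+1}] ⇒ (1 − 3/14z)y_{n+1} = (1 + 11/14z)y_n
  so R(z) = (1 + 11/14z)/(1 − 3/14z).

Boundary: |R(x)|=1, x<0.
x=-0.38: |R|=0.6486
R=−1: 1+11/14x = −1+3/14x ⇒ -4/7x=2 ⇒ x=2/(-4/7)=-3.5000
Confirm numerically:
  x=-2.705: |R|=0.71241 <1
  x=-2.201: |R|=0.49561 <1
  x=-1.538: |R|=0.15676 <1
  x=-3.813: |R|=1.09843 >1
  x=-3.607: |R|=1.03449 >1
So |R|<1 on (-3.5000, 0).

z∈(-3.5000,0).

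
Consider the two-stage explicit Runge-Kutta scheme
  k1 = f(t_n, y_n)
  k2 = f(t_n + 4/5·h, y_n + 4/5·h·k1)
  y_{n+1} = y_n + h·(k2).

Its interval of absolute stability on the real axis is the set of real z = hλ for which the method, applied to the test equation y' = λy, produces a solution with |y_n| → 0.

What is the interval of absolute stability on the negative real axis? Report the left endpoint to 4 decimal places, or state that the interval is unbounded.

z∈(-1.2500,0).

Test eqn y'=λy, z=hλ:
  k1=λy_n ⇒ h·k1=z·y_n;  k2=λ(1+4/5z)y_n ⇒ h·k2=z(1+4/5z)y_n
  y_{n+1}/y_n = 1 + z(1+4/5z) = 1 + z + 4/5z²
  R(z) = 1 + z + 4/5z².

Solve |R(x)|<1 on ℝ⁻.
x=-0.63: |R|=0.6875
R=1: x+4/5x²=0 ⇒ x=−5/4=-1.2500; min R=1−1/(4·4/5)=0.6875>−1
Confirm numerically:
  x=-1.179: |R|=0.93303 <1
  x=-1.164: |R|=0.91992 <1
  x=-0.904: |R|=0.74977 <1
  x=-0.681: |R|=0.69001 <1
  x=-1.769: |R|=1.73449 >1
  x=-1.476: |R|=1.26686 >1
  x=-1.310: |R|=1.06288 >1
Interval (-1.2500, 0).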